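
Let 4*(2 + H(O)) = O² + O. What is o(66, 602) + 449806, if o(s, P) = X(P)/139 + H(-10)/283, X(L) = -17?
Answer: 35388033321/78674 ≈ 4.4981e+5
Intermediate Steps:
H(O) = -2 + O/4 + O²/4 (H(O) = -2 + (O² + O)/4 = -2 + (O + O²)/4 = -2 + (O/4 + O²/4) = -2 + O/4 + O²/4)
o(s, P) = -3923/78674 (o(s, P) = -17/139 + (-2 + (¼)*(-10) + (¼)*(-10)²)/283 = -17*1/139 + (-2 - 5/2 + (¼)*100)*(1/283) = -17/139 + (-2 - 5/2 + 25)*(1/283) = -17/139 + (41/2)*(1/283) = -17/139 + 41/566 = -3923/78674)
o(66, 602) + 449806 = -3923/78674 + 449806 = 35388033321/78674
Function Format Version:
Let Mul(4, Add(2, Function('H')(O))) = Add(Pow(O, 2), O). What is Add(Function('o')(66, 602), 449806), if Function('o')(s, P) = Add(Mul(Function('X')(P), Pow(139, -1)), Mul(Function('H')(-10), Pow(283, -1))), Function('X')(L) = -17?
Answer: Rational(35388033321, 78674) ≈ 4.4981e+5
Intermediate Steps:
Function('H')(O) = Add(-2, Mul(Rational(1, 4), O), Mul(Rational(1, 4), Pow(O, 2))) (Function('H')(O) = Add(-2, Mul(Rational(1, 4), Add(Pow(O, 2), O))) = Add(-2, Mul(Rational(1, 4), Add(O, Pow(O, 2)))) = Add(-2, Add(Mul(Rational(1, 4), O), Mul(Rational(1, 4), Pow(O, 2)))) = Add(-2, Mul(Rational(1, 4), O), Mul(Rational(1, 4), Pow(O, 2))))
Function('o')(s, P) = Rational(-3923, 78674) (Function('o')(s, P) = Add(Mul(-17, Pow(139, -1)), Mul(Add(-2, Mul(Rational(1, 4), -10), Mul(Rational(1, 4), Pow(-10, 2))), Pow(283, -1))) = Add(Mul(-17, Rational(1, 139)), Mul(Add(-2, Rational(-5, 2), Mul(Rational(1, 4), 100)), Rational(1, 283))) = Add(Rational(-17, 139), Mul(Add(-2, Rational(-5, 2), 25), Rational(1, 283))) = Add(Rational(-17, 139), Mul(Rational(41, 2), Rational(1, 283))) = Add(Rational(-17, 139), Rational(41, 566)) = Rational(-3923, 78674))
Add(Function('o')(66, 602), 449806) = Add(Rational(-3923, 78674), 449806) = Rational(35388033321, 78674)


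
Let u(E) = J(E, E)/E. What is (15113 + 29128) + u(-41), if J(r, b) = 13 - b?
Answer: 1813827/41 ≈ 44240.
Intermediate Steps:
u(E) = (13 - E)/E
(15113 + 29128) + u(-41) = (15113 + 29128) + (13 - 1*(-41))/(-41) = 44241 - (13 + 41)/41 = 44241 - 1/41*54 = 44241 - 54/41 = 1813827/41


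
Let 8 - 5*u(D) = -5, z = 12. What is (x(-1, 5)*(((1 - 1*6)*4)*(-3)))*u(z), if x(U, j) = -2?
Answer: -312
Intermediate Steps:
u(D) = 13/5 (u(D) = 8/5 - ⅕*(-5) = 8/5 + 1 = 13/5)
(x(-1, 5)*(((1 - 1*6)*4)*(-3)))*u(z) = -2*(1 - 1*6)*4*(-3)*(13/5) = -2*(1 - 6)*4*(-3)*(13/5) = -2*(-5*4)*(-3)*(13/5) = -(-40)*(-3)*(13/5) = -2*60*(13/5) = -120*13/5 = -312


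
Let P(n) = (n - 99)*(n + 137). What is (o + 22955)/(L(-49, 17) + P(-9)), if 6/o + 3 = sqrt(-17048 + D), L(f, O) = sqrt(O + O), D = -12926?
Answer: (-68859 + 22955*I*sqrt(29974))/((3 - I*sqrt(29974))*(13824 - sqrt(34))) ≈ -1.6612 + 2.5073e-6*I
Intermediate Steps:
P(n) = (-99 + n)*(137 + n)
L(f, O) = sqrt(2)*sqrt(O) (L(f, O) = sqrt(2*O) = sqrt(2)*sqrt(O))
o = 6/(-3 + I*sqrt(29974)) (o = 6/(-3 + sqrt(-17048 - 12926)) = 6/(-3 + sqrt(-29974)) = 6/(-3 + I*sqrt(29974)) ≈ -0.00060034 - 0.034646*I)
(o + 22955)/(L(-49, 17) + P(-9)) = ((-18/29983 - 6*I*sqrt(29974)/29983) + 22955)/(sqrt(2)*sqrt(17) + (-13563 + (-9)**2 + 38*(-9))) = (688259747/29983 - 6*I*sqrt(29974)/29983)/(sqrt(34) + (-13563 + 81 - 342)) = (688259747/29983 - 6*I*sqrt(29974)/29983)/(sqrt(34) - 13824) = (688259747/29983 - 6*I*sqrt(29974)/29983)/(-13824 + sqrt(34))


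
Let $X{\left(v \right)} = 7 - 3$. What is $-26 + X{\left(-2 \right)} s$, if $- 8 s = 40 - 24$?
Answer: $-34$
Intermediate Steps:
$X{\left(v \right)} = 4$ ($X{\left(v \right)} = 7 - 3 = 4$)
$s = -2$ ($s = - \frac{40 - 24}{8} = \left(- \frac{1}{8}\right) 16 = -2$)
$-26 + X{\left(-2 \right)} s = -26 + 4 \left(-2\right) = -26 - 8 = -34$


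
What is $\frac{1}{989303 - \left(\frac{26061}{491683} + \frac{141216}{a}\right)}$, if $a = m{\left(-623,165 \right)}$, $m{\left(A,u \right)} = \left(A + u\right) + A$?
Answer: $\frac{531509323}{525893173106456} \approx 1.0107 \cdot 10^{-6}$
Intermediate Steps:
$m{\left(A,u \right)} = u + 2 A$
$a = -1081$ ($a = 165 + 2 \left(-623\right) = 165 - 1246 = -1081$)
$\frac{1}{989303 - \left(\frac{26061}{491683} + \frac{141216}{a}\right)} = \frac{1}{989303 - \left(- \frac{141216}{1081} + \frac{26061}{491683}\right)} = \frac{1}{989303 - - \frac{69405334587}{531509323}} = \frac{1}{989303 + \left(- \frac{26061}{491683} + \frac{141216}{1081}\right)} = \frac{1}{989303 + \frac{69405334587}{531509323}} = \frac{1}{\frac{525893173106456}{531509323}} = \frac{531509323}{525893173106456}$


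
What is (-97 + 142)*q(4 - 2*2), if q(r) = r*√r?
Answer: 0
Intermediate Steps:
q(r) = r^(3/2)
(-97 + 142)*q(4 - 2*2) = (-97 + 142)*(4 - 2*2)^(3/2) = 45*(4 - 4)^(3/2) = 45*0^(3/2) = 45*0 = 0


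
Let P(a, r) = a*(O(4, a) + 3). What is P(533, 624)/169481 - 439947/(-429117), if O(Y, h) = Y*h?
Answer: 14432781878/1864799443 ≈ 7.7396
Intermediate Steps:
P(a, r) = a*(3 + 4*a) (P(a, r) = a*(4*a + 3) = a*(3 + 4*a))
P(533, 624)/169481 - 439947/(-429117) = (533*(3 + 4*533))/169481 - 439947/(-429117) = (533*(3 + 2132))*(1/169481) - 439947*(-1/429117) = (533*2135)*(1/169481) + 146649/143039 = 1137955*(1/169481) + 146649/143039 = 87535/13037 + 146649/143039 = 14432781878/1864799443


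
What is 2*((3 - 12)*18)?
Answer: -324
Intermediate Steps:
2*((3 - 12)*18) = 2*(-9*18) = 2*(-162) = -324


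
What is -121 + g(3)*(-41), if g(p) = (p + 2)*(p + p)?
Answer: -1351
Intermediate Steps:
g(p) = 2*p*(2 + p) (g(p) = (2 + p)*(2*p) = 2*p*(2 + p))
-121 + g(3)*(-41) = -121 + (2*3*(2 + 3))*(-41) = -121 + (2*3*5)*(-41) = -121 + 30*(-41) = -121 - 1230 = -1351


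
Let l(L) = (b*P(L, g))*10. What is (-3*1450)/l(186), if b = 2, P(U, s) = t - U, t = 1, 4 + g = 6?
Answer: 87/74 ≈ 1.1757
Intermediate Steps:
g = 2 (g = -4 + 6 = 2)
P(U, s) = 1 - U
l(L) = 20 - 20*L (l(L) = (2*(1 - L))*10 = (2 - 2*L)*10 = 20 - 20*L)
(-3*1450)/l(186) = (-3*1450)/(20 - 20*186) = -4350/(20 - 3720) = -4350/(-3700) = -4350*(-1/3700) = 87/74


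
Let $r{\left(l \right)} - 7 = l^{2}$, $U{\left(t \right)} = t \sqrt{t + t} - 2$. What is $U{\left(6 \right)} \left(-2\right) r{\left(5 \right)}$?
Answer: $128 - 768 \sqrt{3} \approx -1202.2$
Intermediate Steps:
$U{\left(t \right)} = -2 + \sqrt{2} t^{\frac{3}{2}}$ ($U{\left(t \right)} = t \sqrt{2 t} - 2 = t \sqrt{2} \sqrt{t} - 2 = \sqrt{2} t^{\frac{3}{2}} - 2 = -2 + \sqrt{2} t^{\frac{3}{2}}$)
$r{\left(l \right)} = 7 + l^{2}$
$U{\left(6 \right)} \left(-2\right) r{\left(5 \right)} = \left(-2 + \sqrt{2} \cdot 6^{\frac{3}{2}}\right) \left(-2\right) \left(7 + 5^{2}\right) = \left(-2 + \sqrt{2} \cdot 6 \sqrt{6}\right) \left(-2\right) \left(7 + 25\right) = \left(-2 + 12 \sqrt{3}\right) \left(-2\right) 32 = \left(4 - 24 \sqrt{3}\right) 32 = 128 - 768 \sqrt{3}$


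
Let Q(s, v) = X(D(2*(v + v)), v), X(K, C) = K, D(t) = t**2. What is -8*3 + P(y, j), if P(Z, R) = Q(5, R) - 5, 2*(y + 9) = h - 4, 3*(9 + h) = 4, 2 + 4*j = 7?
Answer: -4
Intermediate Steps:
j = 5/4 (j = -1/2 + (1/4)*7 = -1/2 + 7/4 = 5/4 ≈ 1.2500)
h = -23/3 (h = -9 + (1/3)*4 = -9 + 4/3 = -23/3 ≈ -7.6667)
Q(s, v) = 16*v**2 (Q(s, v) = (2*(v + v))**2 = (2*(2*v))**2 = (4*v)**2 = 16*v**2)
y = -89/6 (y = -9 + (-23/3 - 4)/2 = -9 + (1/2)*(-35/3) = -9 - 35/6 = -89/6 ≈ -14.833)
P(Z, R) = -5 + 16*R**2 (P(Z, R) = 16*R**2 - 5 = -5 + 16*R**2)
-8*3 + P(y, j) = -8*3 + (-5 + 16*(5/4)**2) = -24 + (-5 + 16*(25/16)) = -24 + (-5 + 25) = -24 + 20 = -4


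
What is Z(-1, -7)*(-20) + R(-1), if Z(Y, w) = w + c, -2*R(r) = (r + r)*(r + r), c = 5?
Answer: 38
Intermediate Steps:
R(r) = -2*r**2 (R(r) = -(r + r)*(r + r)/2 = -2*r*2*r/2 = -2*r**2)
Z(Y, w) = 5 + w (Z(Y, w) = w + 5 = 5 + w)
Z(-1, -7)*(-20) + R(-1) = (5 - 7)*(-20) - 2*(-1)**2 = -2*(-20) - 2*1 = 40 - 2 = 38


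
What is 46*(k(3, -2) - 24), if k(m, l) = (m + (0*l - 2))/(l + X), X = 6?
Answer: -2185/2 ≈ -1092.5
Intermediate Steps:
k(m, l) = (-2 + m)/(6 + l) (k(m, l) = (m + (0*l - 2))/(l + 6) = (m + (0 - 2))/(6 + l) = (m - 2)/(6 + l) = (-2 + m)/(6 + l))
46*(k(3, -2) - 24) = 46*((-2 + 3)/(6 - 2) - 24) = 46*(1/4 - 24) = 46*(-95/4) = -2185/2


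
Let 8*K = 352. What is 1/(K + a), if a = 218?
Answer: 1/262 ≈ 0.0038168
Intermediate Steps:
K = 44 (K = (⅛)*352 = 44)
1/(K + a) = 1/(44 + 218) = 1/262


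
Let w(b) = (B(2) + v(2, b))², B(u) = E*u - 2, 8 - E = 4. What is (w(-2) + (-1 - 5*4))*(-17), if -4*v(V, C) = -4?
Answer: -476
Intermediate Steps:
E = 4 (E = 8 - 1*4 = 8 - 4 = 4)
v(V, C) = 1 (v(V, C) = -¼*(-4) = 1)
B(u) = -2 + 4*u (B(u) = 4*u - 2 = -2 + 4*u)
w(b) = 49 (w(b) = ((-2 + 4*2) + 1)² = ((-2 + 8) + 1)² = (6 + 1)² = 7² = 49)
(w(-2) + (-1 - 5*4))*(-17) = (49 + (-1 - 5*4))*(-17) = (49 + (-1 - 20))*(-17) = (49 - 21)*(-17) = 28*(-17) = -476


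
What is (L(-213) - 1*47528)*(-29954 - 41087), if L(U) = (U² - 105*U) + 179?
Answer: -1448170785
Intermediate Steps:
L(U) = 179 + U² - 105*U
(L(-213) - 1*47528)*(-29954 - 41087) = ((179 + (-213)² - 105*(-213)) - 1*47528)*(-29954 - 41087) = ((179 + 45369 + 22365) - 47528)*(-71041) = (67913 - 47528)*(-71041) = 20385*(-71041) = -1448170785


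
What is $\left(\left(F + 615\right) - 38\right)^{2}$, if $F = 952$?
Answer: $2337841$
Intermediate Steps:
$\left(\left(F + 615\right) - 38\right)^{2} = \left(\left(952 + 615\right) - 38\right)^{2} = \left(1567 - 38\right)^{2} = 1529^{2} = 2337841$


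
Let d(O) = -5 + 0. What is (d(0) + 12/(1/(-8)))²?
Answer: 10201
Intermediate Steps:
d(O) = -5
(d(0) + 12/(1/(-8)))² = (-5 + 12/(1/(-8)))² = (-5 + 12/(-⅛))² = (-5 + 12*(-8))² = (-5 - 96)² = (-101)² = 10201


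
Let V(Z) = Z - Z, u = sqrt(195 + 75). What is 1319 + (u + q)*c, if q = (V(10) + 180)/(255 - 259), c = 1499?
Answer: -66136 + 4497*sqrt(30) ≈ -41505.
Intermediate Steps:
u = 3*sqrt(30) (u = sqrt(270) = 3*sqrt(30) ≈ 16.432)
V(Z) = 0
q = -45 (q = (0 + 180)/(255 - 259) = 180/(-4) = 180*(-1/4) = -45)
1319 + (u + q)*c = 1319 + (3*sqrt(30) - 45)*1499 = 1319 + (-45 + 3*sqrt(30))*1499 = 1319 + (-67455 + 4497*sqrt(30)) = -66136 + 4497*sqrt(30)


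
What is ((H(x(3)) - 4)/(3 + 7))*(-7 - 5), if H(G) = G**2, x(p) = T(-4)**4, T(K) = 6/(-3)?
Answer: -1512/5 ≈ -302.40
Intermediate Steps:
T(K) = -2 (T(K) = 6*(-1/3) = -2)
x(p) = 16 (x(p) = (-2)**4 = 16)
((H(x(3)) - 4)/(3 + 7))*(-7 - 5) = ((16**2 - 4)/(3 + 7))*(-7 - 5) = ((256 - 4)/10)*(-12) = (252*(1/10))*(-12) = (126/5)*(-12) = -1512/5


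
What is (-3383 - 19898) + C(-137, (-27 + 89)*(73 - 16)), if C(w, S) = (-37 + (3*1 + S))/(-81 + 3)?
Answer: -909709/39 ≈ -23326.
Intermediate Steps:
C(w, S) = 17/39 - S/78 (C(w, S) = (-37 + (3 + S))/(-78) = (-34 + S)*(-1/78) = 17/39 - S/78)
(-3383 - 19898) + C(-137, (-27 + 89)*(73 - 16)) = (-3383 - 19898) + (17/39 - (-27 + 89)*(73 - 16)/78) = -23281 + (17/39 - 31*57/39) = -23281 + (17/39 - 1/78*3534) = -23281 + (17/39 - 589/13) = -23281 - 1750/39 = -909709/39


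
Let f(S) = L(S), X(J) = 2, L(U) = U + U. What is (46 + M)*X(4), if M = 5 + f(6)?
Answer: 126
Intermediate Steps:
L(U) = 2*U
f(S) = 2*S
M = 17 (M = 5 + 2*6 = 5 + 12 = 17)
(46 + M)*X(4) = (46 + 17)*2 = 63*2 = 126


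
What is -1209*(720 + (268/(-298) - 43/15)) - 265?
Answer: -645312974/745 ≈ -8.6619e+5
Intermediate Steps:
-1209*(720 + (268/(-298) - 43/15)) - 265 = -1209*(720 + (268*(-1/298) - 43*1/15)) - 265 = -1209*(720 + (-134/149 - 43/15)) - 265 = -1209*(720 - 8417/2235) - 265 = -1209*1600783/2235 - 265 = -645115549/745 - 265 = -645312974/745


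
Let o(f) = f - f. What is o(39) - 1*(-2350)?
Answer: 2350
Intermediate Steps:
o(f) = 0
o(39) - 1*(-2350) = 0 - 1*(-2350) = 0 + 2350 = 2350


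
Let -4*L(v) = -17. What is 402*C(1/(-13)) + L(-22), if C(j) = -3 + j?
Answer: -64099/52 ≈ -1232.7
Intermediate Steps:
L(v) = 17/4 (L(v) = -¼*(-17) = 17/4)
402*C(1/(-13)) + L(-22) = 402*(-3 + 1/(-13)) + 17/4 = 402*(-3 - 1/13) + 17/4 = 402*(-40/13) + 17/4 = -16080/13 + 17/4 = -64099/52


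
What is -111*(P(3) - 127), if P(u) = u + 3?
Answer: 13431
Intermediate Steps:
P(u) = 3 + u
-111*(P(3) - 127) = -111*((3 + 3) - 127) = -111*(6 - 127) = -111*(-121) = 13431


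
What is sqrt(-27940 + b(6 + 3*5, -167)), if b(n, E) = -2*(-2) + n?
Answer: I*sqrt(27915) ≈ 167.08*I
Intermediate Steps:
b(n, E) = 4 + n
sqrt(-27940 + b(6 + 3*5, -167)) = sqrt(-27940 + (4 + (6 + 3*5))) = sqrt(-27940 + (4 + (6 + 15))) = sqrt(-27940 + (4 + 21)) = sqrt(-27940 + 25) = sqrt(-27915) = I*sqrt(27915)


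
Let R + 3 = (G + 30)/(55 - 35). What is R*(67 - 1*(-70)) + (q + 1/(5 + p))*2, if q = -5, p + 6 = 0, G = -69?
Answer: -13803/20 ≈ -690.15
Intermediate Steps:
p = -6 (p = -6 + 0 = -6)
R = -99/20 (R = -3 + (-69 + 30)/(55 - 35) = -3 - 39/20 = -99/20 ≈ -4.9500)
R*(67 - 1*(-70)) + (q + 1/(5 + p))*2 = -99*(67 - 1*(-70))/20 + (-5 + 1/(5 - 6))*2 = -99*(67 + 70)/20 + (-5 + 1/(-1))*2 = -99/20*137 + (-5 - 1)*2 = -13563/20 - 6*2 = -13563/20 - 12 = -13803/20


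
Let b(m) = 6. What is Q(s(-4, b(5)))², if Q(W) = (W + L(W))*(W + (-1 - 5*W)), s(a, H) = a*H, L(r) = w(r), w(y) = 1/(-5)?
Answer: 5285401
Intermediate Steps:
w(y) = -⅕
L(r) = -⅕
s(a, H) = H*a
Q(W) = (-1 - 4*W)*(-⅕ + W) (Q(W) = (W - ⅕)*(W + (-1 - 5*W)) = (-⅕ + W)*(-1 - 4*W) = (-1 - 4*W)*(-⅕ + W))
Q(s(-4, b(5)))² = (⅕ - 4*(6*(-4))² - 6*(-4)/5)² = (⅕ - 4*(-24)² - ⅕*(-24))² = (⅕ - 4*576 + 24/5)² = (⅕ - 2304 + 24/5)² = (-2299)² = 5285401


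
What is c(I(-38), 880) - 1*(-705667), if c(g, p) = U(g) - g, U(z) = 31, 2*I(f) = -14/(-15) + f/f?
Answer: 21170911/30 ≈ 7.0570e+5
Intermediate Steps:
I(f) = 29/30 (I(f) = (-14/(-15) + f/f)/2 = (-14*(-1/15) + 1)/2 = (14/15 + 1)/2 = (1/2)*(29/15) = 29/30)
c(g, p) = 31 - g
c(I(-38), 880) - 1*(-705667) = (31 - 1*29/30) - 1*(-705667) = (31 - 29/30) + 705667 = 901/30 + 705667 = 21170911/30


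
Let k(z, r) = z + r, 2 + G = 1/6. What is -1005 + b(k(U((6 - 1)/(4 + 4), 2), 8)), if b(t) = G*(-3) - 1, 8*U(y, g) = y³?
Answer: -2001/2 ≈ -1000.5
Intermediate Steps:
G = -11/6 (G = -2 + 1/6 = -2 + ⅙ = -11/6 ≈ -1.8333)
U(y, g) = y³/8
k(z, r) = r + z
b(t) = 9/2 (b(t) = -11/6*(-3) - 1 = 11/2 - 1 = 9/2)
-1005 + b(k(U((6 - 1)/(4 + 4), 2), 8)) = -1005 + 9/2 = -2001/2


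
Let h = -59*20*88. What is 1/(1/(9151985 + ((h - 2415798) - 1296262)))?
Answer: 5336085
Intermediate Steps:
h = -103840 (h = -1180*88 = -103840)
1/(1/(9151985 + ((h - 2415798) - 1296262))) = 1/(1/(9151985 + ((-103840 - 2415798) - 1296262))) = 1/(1/(9151985 + (-2519638 - 1296262))) = 1/(1/(9151985 - 3815900)) = 1/(1/5336085) = 5336085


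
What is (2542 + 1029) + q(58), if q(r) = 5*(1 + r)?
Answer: 3866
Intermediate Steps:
q(r) = 5 + 5*r
(2542 + 1029) + q(58) = (2542 + 1029) + (5 + 5*58) = 3571 + (5 + 290) = 3571 + 295 = 3866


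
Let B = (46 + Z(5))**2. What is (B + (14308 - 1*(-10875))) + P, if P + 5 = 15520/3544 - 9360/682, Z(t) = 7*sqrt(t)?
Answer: 4158712257/151063 + 644*sqrt(5) ≈ 28970.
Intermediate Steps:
B = (46 + 7*sqrt(5))**2 ≈ 3801.0
P = -2167015/151063 (P = -5 + (15520/3544 - 9360/682) = -5 + (15520*(1/3544) - 9360*1/682) = -5 + (1940/443 - 4680/341) = -5 - 1411700/151063 = -2167015/151063 ≈ -14.345)
(B + (14308 - 1*(-10875))) + P = ((2361 + 644*sqrt(5)) + (14308 - 1*(-10875))) - 2167015/151063 = ((2361 + 644*sqrt(5)) + (14308 + 10875)) - 2167015/151063 = ((2361 + 644*sqrt(5)) + 25183) - 2167015/151063 = (27544 + 644*sqrt(5)) - 2167015/151063 = 4158712257/151063 + 644*sqrt(5)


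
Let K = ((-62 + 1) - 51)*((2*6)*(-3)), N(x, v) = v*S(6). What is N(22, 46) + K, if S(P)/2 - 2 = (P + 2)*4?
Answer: 7160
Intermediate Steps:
S(P) = 20 + 8*P (S(P) = 4 + 2*((P + 2)*4) = 4 + 2*((2 + P)*4) = 4 + 2*(8 + 4*P) = 4 + (16 + 8*P) = 20 + 8*P)
N(x, v) = 68*v (N(x, v) = v*(20 + 8*6) = v*(20 + 48) = v*68 = 68*v)
K = 4032 (K = (-61 - 51)*(12*(-3)) = -112*(-36) = 4032)
N(22, 46) + K = 68*46 + 4032 = 3128 + 4032 = 7160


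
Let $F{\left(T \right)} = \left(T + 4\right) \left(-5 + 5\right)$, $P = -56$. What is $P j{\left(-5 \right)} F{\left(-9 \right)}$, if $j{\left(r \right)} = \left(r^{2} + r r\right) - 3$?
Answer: $0$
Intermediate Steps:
$j{\left(r \right)} = -3 + 2 r^{2}$ ($j{\left(r \right)} = \left(r^{2} + r^{2}\right) - 3 = 2 r^{2} - 3 = -3 + 2 r^{2}$)
$F{\left(T \right)} = 0$ ($F{\left(T \right)} = \left(4 + T\right) 0 = 0$)
$P j{\left(-5 \right)} F{\left(-9 \right)} = - 56 \left(-3 + 2 \left(-5\right)^{2}\right) 0 = - 56 \left(-3 + 2 \cdot 25\right) 0 = - 56 \left(-3 + 50\right) 0 = \left(-56\right) 47 \cdot 0 = \left(-2632\right) 0 = 0$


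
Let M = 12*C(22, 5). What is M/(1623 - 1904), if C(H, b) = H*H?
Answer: -5808/281 ≈ -20.669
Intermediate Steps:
C(H, b) = H**2
M = 5808 (M = 12*22**2 = 12*484 = 5808)
M/(1623 - 1904) = 5808/(1623 - 1904) = 5808/(-281) = 5808*(-1/281) = -5808/281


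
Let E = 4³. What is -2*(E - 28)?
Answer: -72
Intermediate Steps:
E = 64
-2*(E - 28) = -2*(64 - 28) = -2*36 = -72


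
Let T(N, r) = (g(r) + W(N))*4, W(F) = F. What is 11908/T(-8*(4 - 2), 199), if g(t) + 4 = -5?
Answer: -2977/25 ≈ -119.08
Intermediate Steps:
g(t) = -9 (g(t) = -4 - 5 = -9)
T(N, r) = -36 + 4*N (T(N, r) = (-9 + N)*4 = -36 + 4*N)
11908/T(-8*(4 - 2), 199) = 11908/(-36 + 4*(-8*(4 - 2))) = 11908/(-36 + 4*(-8*2)) = 11908/(-36 + 4*(-16)) = 11908/(-36 - 64) = 11908/(-100) = 11908*(-1/100) = -2977/25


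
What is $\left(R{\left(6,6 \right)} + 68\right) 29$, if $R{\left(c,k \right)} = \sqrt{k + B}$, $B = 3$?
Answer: $2059$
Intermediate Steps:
$R{\left(c,k \right)} = \sqrt{3 + k}$ ($R{\left(c,k \right)} = \sqrt{k + 3} = \sqrt{3 + k}$)
$\left(R{\left(6,6 \right)} + 68\right) 29 = \left(\sqrt{3 + 6} + 68\right) 29 = \left(\sqrt{9} + 68\right) 29 = \left(3 + 68\right) 29 = 71 \cdot 29 = 2059$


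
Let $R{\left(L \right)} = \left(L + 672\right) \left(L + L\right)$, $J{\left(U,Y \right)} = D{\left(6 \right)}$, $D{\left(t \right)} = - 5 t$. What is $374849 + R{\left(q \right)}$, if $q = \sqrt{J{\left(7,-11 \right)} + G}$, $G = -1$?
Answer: $374787 + 1344 i \sqrt{31} \approx 3.7479 \cdot 10^{5} + 7483.1 i$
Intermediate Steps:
$J{\left(U,Y \right)} = -30$ ($J{\left(U,Y \right)} = \left(-5\right) 6 = -30$)
$q = i \sqrt{31}$ ($q = \sqrt{-30 - 1} = \sqrt{-31} = i \sqrt{31} \approx 5.5678 i$)
$R{\left(L \right)} = 2 L \left(672 + L\right)$ ($R{\left(L \right)} = \left(672 + L\right) 2 L = 2 L \left(672 + L\right)$)
$374849 + R{\left(q \right)} = 374849 + 2 i \sqrt{31} \left(672 + i \sqrt{31}\right)$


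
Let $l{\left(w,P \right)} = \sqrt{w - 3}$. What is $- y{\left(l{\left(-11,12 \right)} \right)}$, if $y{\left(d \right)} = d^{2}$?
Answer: $14$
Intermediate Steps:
$l{\left(w,P \right)} = \sqrt{-3 + w}$
$- y{\left(l{\left(-11,12 \right)} \right)} = - \left(\sqrt{-3 - 11}\right)^{2} = - \left(\sqrt{-14}\right)^{2} = - \left(i \sqrt{14}\right)^{2} = \left(-1\right) \left(-14\right) = 14$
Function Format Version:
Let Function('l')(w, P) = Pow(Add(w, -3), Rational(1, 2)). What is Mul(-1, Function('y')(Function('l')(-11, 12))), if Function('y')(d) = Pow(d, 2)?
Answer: 14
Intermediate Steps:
Function('l')(w, P) = Pow(Add(-3, w), Rational(1, 2))
Mul(-1, Function('y')(Function('l')(-11, 12))) = Mul(-1, Pow(Pow(Add(-3, -11), Rational(1, 2)), 2)) = Mul(-1, Pow(Pow(-14, Rational(1, 2)), 2)) = Mul(-1, Pow(Mul(I, Pow(14, Rational(1, 2))), 2)) = Mul(-1, -14) = 14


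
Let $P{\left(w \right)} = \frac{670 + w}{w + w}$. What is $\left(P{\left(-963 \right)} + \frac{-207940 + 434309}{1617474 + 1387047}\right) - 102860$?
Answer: $- \frac{15262036194467}{148377114} \approx -1.0286 \cdot 10^{5}$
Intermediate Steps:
$P{\left(w \right)} = \frac{670 + w}{2 w}$
$\left(P{\left(-963 \right)} + \frac{-207940 + 434309}{1617474 + 1387047}\right) - 102860 = \left(\frac{670 - 963}{2 \left(-963\right)} + \frac{-207940 + 434309}{1617474 + 1387047}\right) - 102860 = \left(\frac{1}{2} \left(- \frac{1}{963}\right) \left(-293\right) + \frac{226369}{3004521}\right) - 102860 = \left(\frac{293}{1926} + 226369 \cdot \frac{1}{3004521}\right) - 102860 = \left(\frac{293}{1926} + \frac{17413}{231117}\right) - 102860 = \frac{33751573}{148377114} - 102860 = - \frac{15262036194467}{148377114}$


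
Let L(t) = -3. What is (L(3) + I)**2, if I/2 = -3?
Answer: 81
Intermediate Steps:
I = -6 (I = 2*(-3) = -6)
(L(3) + I)**2 = (-3 - 6)**2 = (-9)**2 = 81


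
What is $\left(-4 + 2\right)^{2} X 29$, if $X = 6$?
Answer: $696$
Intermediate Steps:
$\left(-4 + 2\right)^{2} X 29 = \left(-4 + 2\right)^{2} \cdot 6 \cdot 29 = \left(-2\right)^{2} \cdot 6 \cdot 29 = 4 \cdot 6 \cdot 29 = 24 \cdot 29 = 696$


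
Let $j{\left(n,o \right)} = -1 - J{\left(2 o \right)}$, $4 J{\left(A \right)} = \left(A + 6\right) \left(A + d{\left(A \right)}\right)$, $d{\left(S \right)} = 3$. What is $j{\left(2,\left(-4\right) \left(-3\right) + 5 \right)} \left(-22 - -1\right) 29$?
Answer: $225939$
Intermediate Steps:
$J{\left(A \right)} = \frac{\left(3 + A\right) \left(6 + A\right)}{4}$ ($J{\left(A \right)} = \frac{\left(A + 6\right) \left(A + 3\right)}{4} = \frac{\left(6 + A\right) \left(3 + A\right)}{4} = \frac{\left(3 + A\right) \left(6 + A\right)}{4}$)
$j{\left(n,o \right)} = - \frac{11}{2} - o^{2} - \frac{9 o}{2}$ ($j{\left(n,o \right)} = -1 - \left(\frac{9}{2} + \frac{\left(2 o\right)^{2}}{4} + \frac{9 \cdot 2 o}{4}\right) = -1 - \left(\frac{9}{2} + \frac{4 o^{2}}{4} + \frac{9 o}{2}\right) = -1 - \left(\frac{9}{2} + o^{2} + \frac{9 o}{2}\right) = - \frac{11}{2} - o^{2} - \frac{9 o}{2}$)
$j{\left(2,\left(-4\right) \left(-3\right) + 5 \right)} \left(-22 - -1\right) 29 = \left(- \frac{11}{2} - \left(\left(-4\right) \left(-3\right) + 5\right)^{2} - \frac{9 \left(\left(-4\right) \left(-3\right) + 5\right)}{2}\right) \left(-22 - -1\right) 29 = \left(- \frac{11}{2} - \left(12 + 5\right)^{2} - \frac{9 \left(12 + 5\right)}{2}\right) \left(-22 + 1\right) 29 = \left(- \frac{11}{2} - 17^{2} - \frac{153}{2}\right) \left(-21\right) 29 = \left(- \frac{11}{2} - 289 - \frac{153}{2}\right) \left(-21\right) 29 = \left(-371\right) \left(-21\right) 29 = 7791 \cdot 29 = 225939$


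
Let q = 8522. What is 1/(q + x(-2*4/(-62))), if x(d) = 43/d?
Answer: 4/35421 ≈ 0.00011293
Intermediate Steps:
1/(q + x(-2*4/(-62))) = 1/(8522 + 43/((-2*4/(-62)))) = 1/(8522 + 43/((-8*(-1/62)))) = 1/(8522 + 43/(4/31)) = 1/(8522 + 43*(31/4)) = 1/(8522 + 1333/4) = 1/(35421/4) = 4/35421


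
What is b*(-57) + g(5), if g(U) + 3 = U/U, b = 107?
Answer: -6101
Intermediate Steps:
g(U) = -2 (g(U) = -3 + U/U = -3 + 1 = -2)
b*(-57) + g(5) = 107*(-57) - 2 = -6099 - 2 = -6101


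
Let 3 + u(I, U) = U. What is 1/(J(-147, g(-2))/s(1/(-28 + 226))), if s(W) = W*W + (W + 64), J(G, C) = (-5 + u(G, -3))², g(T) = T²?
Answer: 2509255/4743684 ≈ 0.52897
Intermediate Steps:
u(I, U) = -3 + U
J(G, C) = 121 (J(G, C) = (-5 + (-3 - 3))² = (-5 - 6)² = (-11)² = 121)
s(W) = 64 + W + W² (s(W) = W² + (64 + W) = 64 + W + W²)
1/(J(-147, g(-2))/s(1/(-28 + 226))) = 1/(121/(64 + 1/(-28 + 226) + (1/(-28 + 226))²)) = 1/(121/(64 + 1/198 + (1/198)²)) = 1/(121/(64 + 1/198 + 1/39204)) = 1/(121/(2509255/39204)) = 1/(121*(39204/2509255)) = 1/(4743684/2509255) = 2509255/4743684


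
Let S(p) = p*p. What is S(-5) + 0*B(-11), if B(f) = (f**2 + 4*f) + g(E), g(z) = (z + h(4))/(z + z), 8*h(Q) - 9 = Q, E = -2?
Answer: 25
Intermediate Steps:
h(Q) = 9/8 + Q/8
g(z) = (13/8 + z)/(2*z) (g(z) = (z + (9/8 + (1/8)*4))/(z + z) = (z + (9/8 + 1/2))/((2*z)) = (z + 13/8)*(1/(2*z)) = (13/8 + z)*(1/(2*z)) = (13/8 + z)/(2*z))
B(f) = 3/32 + f**2 + 4*f (B(f) = (f**2 + 4*f) + (1/16)*(13 + 8*(-2))/(-2) = (f**2 + 4*f) + (1/16)*(-1/2)*(13 - 16) = (f**2 + 4*f) + (1/16)*(-1/2)*(-3) = (f**2 + 4*f) + 3/32 = 3/32 + f**2 + 4*f)
S(p) = p**2
S(-5) + 0*B(-11) = (-5)**2 + 0*(3/32 + (-11)**2 + 4*(-11)) = 25 + 0*(3/32 + 121 - 44) = 25 + 0*(2467/32) = 25 + 0 = 25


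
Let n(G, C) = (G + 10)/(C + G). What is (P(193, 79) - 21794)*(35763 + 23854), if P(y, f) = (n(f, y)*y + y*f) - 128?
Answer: -107216583991/272 ≈ -3.9418e+8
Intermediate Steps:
n(G, C) = (10 + G)/(C + G)
P(y, f) = -128 + f*y + y*(10 + f)/(f + y) (P(y, f) = (((10 + f)/(y + f))*y + y*f) - 128 = (((10 + f)/(f + y))*y + f*y) - 128 = (y*(10 + f)/(f + y) + f*y) - 128 = (f*y + y*(10 + f)/(f + y)) - 128 = -128 + f*y + y*(10 + f)/(f + y))
(P(193, 79) - 21794)*(35763 + 23854) = ((193*(10 + 79) + (-128 + 79*193)*(79 + 193))/(79 + 193) - 21794)*(35763 + 23854) = ((193*89 + (-128 + 15247)*272)/272 - 21794)*59617 = ((17177 + 15119*272)/272 - 21794)*59617 = ((17177 + 4112368)/272 - 21794)*59617 = ((1/272)*4129545 - 21794)*59617 = (4129545/272 - 21794)*59617 = -1798423/272*59617 = -107216583991/272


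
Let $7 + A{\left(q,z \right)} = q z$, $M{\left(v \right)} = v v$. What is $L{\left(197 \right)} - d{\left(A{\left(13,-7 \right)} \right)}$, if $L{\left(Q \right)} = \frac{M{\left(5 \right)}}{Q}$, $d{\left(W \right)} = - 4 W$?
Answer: $- \frac{77199}{197} \approx -391.87$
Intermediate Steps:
$M{\left(v \right)} = v^{2}$
$A{\left(q,z \right)} = -7 + q z$
$L{\left(Q \right)} = \frac{25}{Q}$ ($L{\left(Q \right)} = \frac{5^{2}}{Q} = \frac{25}{Q}$)
$L{\left(197 \right)} - d{\left(A{\left(13,-7 \right)} \right)} = \frac{25}{197} - - 4 \left(-7 + 13 \left(-7\right)\right) = 25 \cdot \frac{1}{197} - - 4 \left(-7 - 91\right) = \frac{25}{197} - \left(-4\right) \left(-98\right) = \frac{25}{197} - 392 = - \frac{77199}{197}$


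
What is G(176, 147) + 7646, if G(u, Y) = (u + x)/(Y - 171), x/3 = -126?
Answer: 91853/12 ≈ 7654.4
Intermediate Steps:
x = -378 (x = 3*(-126) = -378)
G(u, Y) = (-378 + u)/(-171 + Y) (G(u, Y) = (u - 378)/(Y - 171) = (-378 + u)/(-171 + Y))
G(176, 147) + 7646 = (-378 + 176)/(-171 + 147) + 7646 = -202/(-24) + 7646 = -1/24*(-202) + 7646 = 101/12 + 7646 = 91853/12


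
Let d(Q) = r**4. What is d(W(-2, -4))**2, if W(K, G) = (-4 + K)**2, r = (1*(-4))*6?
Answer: 110075314176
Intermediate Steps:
r = -24 (r = -4*6 = -24)
d(Q) = 331776 (d(Q) = (-24)**4 = 331776)
d(W(-2, -4))**2 = 331776**2 = 110075314176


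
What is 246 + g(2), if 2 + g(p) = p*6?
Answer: 256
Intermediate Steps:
g(p) = -2 + 6*p (g(p) = -2 + p*6 = -2 + 6*p)
246 + g(2) = 246 + (-2 + 6*2) = 246 + (-2 + 12) = 246 + 10 = 256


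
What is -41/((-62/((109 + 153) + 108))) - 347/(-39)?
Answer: 306572/1209 ≈ 253.57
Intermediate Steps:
-41/((-62/((109 + 153) + 108))) - 347/(-39) = -41/((-62/(262 + 108))) - 347*(-1/39) = -41/((-62/370)) + 347/39 = -41/((-62*1/370)) + 347/39 = -41/(-31/185) + 347/39 = -41*(-185/31) + 347/39 = 7585/31 + 347/39 = 306572/1209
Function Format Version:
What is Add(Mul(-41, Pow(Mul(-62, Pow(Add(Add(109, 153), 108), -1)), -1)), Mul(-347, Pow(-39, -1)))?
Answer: Rational(306572, 1209) ≈ 253.57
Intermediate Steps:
Add(Mul(-41, Pow(Mul(-62, Pow(Add(Add(109, 153), 108), -1)), -1)), Mul(-347, Pow(-39, -1))) = Add(Mul(-41, Pow(Mul(-62, Pow(Add(262, 108), -1)), -1)), Mul(-347, Rational(-1, 39))) = Add(Mul(-41, Pow(Mul(-62, Pow(370, -1)), -1)), Rational(347, 39)) = Add(Mul(-41, Pow(Mul(-62, Rational(1, 370)), -1)), Rational(347, 39)) = Add(Mul(-41, Pow(Rational(-31, 185), -1)), Rational(347, 39)) = Add(Mul(-41, Rational(-185, 31)), Rational(347, 39)) = Add(Rational(7585, 31), Rational(347, 39)) = Rational(306572, 1209)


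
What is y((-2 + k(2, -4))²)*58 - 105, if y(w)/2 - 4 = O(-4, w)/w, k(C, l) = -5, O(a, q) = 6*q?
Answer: 1055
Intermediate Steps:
y(w) = 20 (y(w) = 8 + 2*((6*w)/w) = 8 + 2*6 = 8 + 12 = 20)
y((-2 + k(2, -4))²)*58 - 105 = 20*58 - 105 = 1160 - 105 = 1055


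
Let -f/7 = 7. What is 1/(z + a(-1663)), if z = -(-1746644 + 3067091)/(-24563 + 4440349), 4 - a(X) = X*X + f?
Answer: -4415786/12211928156023 ≈ -3.6160e-7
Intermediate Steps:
f = -49 (f = -7*7 = -49)
a(X) = 53 - X² (a(X) = 4 - (X*X - 49) = 4 - (X² - 49) = 4 - (-49 + X²) = 4 + (49 - X²) = 53 - X²)
z = -1320447/4415786 ≈ -0.29903
1/(z + a(-1663)) = 1/(-1320447/4415786 + (53 - 1*(-1663)²)) = 1/(-1320447/4415786 + (53 - 1*2765569)) = 1/(-1320447/4415786 + (53 - 2765569)) = 1/(-1320447/4415786 - 2765516) = 1/(-12211928156023/4415786) = -4415786/12211928156023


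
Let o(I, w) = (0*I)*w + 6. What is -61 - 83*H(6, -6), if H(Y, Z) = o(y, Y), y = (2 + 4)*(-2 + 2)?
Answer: -559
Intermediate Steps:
y = 0 (y = 6*0 = 0)
o(I, w) = 6 (o(I, w) = 0*w + 6 = 0 + 6 = 6)
H(Y, Z) = 6
-61 - 83*H(6, -6) = -61 - 83*6 = -61 - 498 = -559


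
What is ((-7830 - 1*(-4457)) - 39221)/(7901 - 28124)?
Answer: 14198/6741 ≈ 2.1062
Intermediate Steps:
((-7830 - 1*(-4457)) - 39221)/(7901 - 28124) = ((-7830 + 4457) - 39221)/(-20223) = (-3373 - 39221)*(-1/20223) = -42594*(-1/20223) = 14198/6741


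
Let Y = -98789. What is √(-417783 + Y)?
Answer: 2*I*√129143 ≈ 718.73*I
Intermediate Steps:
√(-417783 + Y) = √(-417783 - 98789) = √(-516572) = 2*I*√129143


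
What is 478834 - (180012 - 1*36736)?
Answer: 335558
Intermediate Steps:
478834 - (180012 - 1*36736) = 478834 - (180012 - 36736) = 478834 - 1*143276 = 478834 - 143276 = 335558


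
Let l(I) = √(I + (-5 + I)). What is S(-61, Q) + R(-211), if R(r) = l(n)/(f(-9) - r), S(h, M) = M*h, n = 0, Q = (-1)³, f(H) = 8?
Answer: 61 + I*√5/219 ≈ 61.0 + 0.01021*I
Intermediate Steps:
Q = -1
l(I) = √(-5 + 2*I)
R(r) = I*√5/(8 - r) (R(r) = √(-5 + 2*0)/(8 - r) = √(-5 + 0)/(8 - r) = √(-5)/(8 - r) = (I*√5)/(8 - r) = I*√5/(8 - r))
S(-61, Q) + R(-211) = -1*(-61) - I*√5/(-8 - 211) = 61 - 1*I*√5/(-219) = 61 - 1*I*√5*(-1/219) = 61 + I*√5/219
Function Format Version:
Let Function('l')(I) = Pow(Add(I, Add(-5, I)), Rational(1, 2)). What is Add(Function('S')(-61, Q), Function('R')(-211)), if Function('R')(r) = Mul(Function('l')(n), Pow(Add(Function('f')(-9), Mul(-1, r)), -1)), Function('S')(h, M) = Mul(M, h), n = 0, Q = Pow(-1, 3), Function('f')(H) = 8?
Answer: Add(61, Mul(Rational(1, 219), I, Pow(5, Rational(1, 2)))) ≈ Add(61.000, Mul(0.010210, I))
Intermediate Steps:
Q = -1
Function('l')(I) = Pow(Add(-5, Mul(2, I)), Rational(1, 2))
Function('R')(r) = Mul(I, Pow(5, Rational(1, 2)), Pow(Add(8, Mul(-1, r)), -1)) (Function('R')(r) = Mul(Pow(Add(-5, Mul(2, 0)), Rational(1, 2)), Pow(Add(8, Mul(-1, r)), -1)) = Mul(Pow(Add(-5, 0), Rational(1, 2)), Pow(Add(8, Mul(-1, r)), -1)) = Mul(Pow(-5, Rational(1, 2)), Pow(Add(8, Mul(-1, r)), -1)) = Mul(Mul(I, Pow(5, Rational(1, 2))), Pow(Add(8, Mul(-1, r)), -1)) = Mul(I, Pow(5, Rational(1, 2)), Pow(Add(8, Mul(-1, r)), -1)))
Add(Function('S')(-61, Q), Function('R')(-211)) = Add(Mul(-1, -61), Mul(-1, I, Pow(5, Rational(1, 2)), Pow(Add(-8, -211), -1))) = Add(61, Mul(-1, I, Pow(5, Rational(1, 2)), Pow(-219, -1))) = Add(61, Mul(-1, I, Pow(5, Rational(1, 2)), Rational(-1, 219))) = Add(61, Mul(Rational(1, 219), I, Pow(5, Rational(1, 2))))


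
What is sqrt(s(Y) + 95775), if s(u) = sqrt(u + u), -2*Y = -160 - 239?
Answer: sqrt(95775 + sqrt(399)) ≈ 309.51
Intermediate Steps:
Y = 399/2 (Y = -(-160 - 239)/2 = -1/2*(-399) = 399/2 ≈ 199.50)
s(u) = sqrt(2)*sqrt(u) (s(u) = sqrt(2*u) = sqrt(2)*sqrt(u))
sqrt(s(Y) + 95775) = sqrt(sqrt(2)*sqrt(399/2) + 95775) = sqrt(sqrt(2)*(sqrt(798)/2) + 95775) = sqrt(sqrt(399) + 95775) = sqrt(95775 + sqrt(399))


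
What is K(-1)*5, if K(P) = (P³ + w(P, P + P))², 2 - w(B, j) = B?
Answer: 20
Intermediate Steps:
w(B, j) = 2 - B
K(P) = (2 + P³ - P)² (K(P) = (P³ + (2 - P))² = (2 + P³ - P)²)
K(-1)*5 = (2 + (-1)³ - 1*(-1))²*5 = (2 - 1 + 1)²*5 = 2²*5 = 4*5 = 20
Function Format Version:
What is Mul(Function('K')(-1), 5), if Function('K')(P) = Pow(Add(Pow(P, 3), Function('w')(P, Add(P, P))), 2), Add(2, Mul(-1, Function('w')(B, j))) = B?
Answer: 20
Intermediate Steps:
Function('w')(B, j) = Add(2, Mul(-1, B))
Function('K')(P) = Pow(Add(2, Pow(P, 3), Mul(-1, P)), 2) (Function('K')(P) = Pow(Add(Pow(P, 3), Add(2, Mul(-1, P))), 2) = Pow(Add(2, Pow(P, 3), Mul(-1, P)), 2))
Mul(Function('K')(-1), 5) = Mul(Pow(Add(2, Pow(-1, 3), Mul(-1, -1)), 2), 5) = Mul(Pow(Add(2, -1, 1), 2), 5) = Mul(Pow(2, 2), 5) = Mul(4, 5) = 20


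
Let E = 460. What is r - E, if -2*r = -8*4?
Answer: -444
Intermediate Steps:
r = 16 (r = -(-4)*4 = -1/2*(-32) = 16)
r - E = 16 - 1*460 = 16 - 460 = -444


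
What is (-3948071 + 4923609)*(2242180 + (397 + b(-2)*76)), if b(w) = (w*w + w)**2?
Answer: 2188015644978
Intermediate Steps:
b(w) = (w + w**2)**2 (b(w) = (w**2 + w)**2 = (w + w**2)**2)
(-3948071 + 4923609)*(2242180 + (397 + b(-2)*76)) = (-3948071 + 4923609)*(2242180 + (397 + ((-2)**2*(1 - 2)**2)*76)) = 975538*(2242180 + (397 + (4*(-1)**2)*76)) = 975538*(2242180 + (397 + (4*1)*76)) = 975538*(2242180 + (397 + 4*76)) = 975538*(2242180 + (397 + 304)) = 975538*(2242180 + 701) = 975538*2242881 = 2188015644978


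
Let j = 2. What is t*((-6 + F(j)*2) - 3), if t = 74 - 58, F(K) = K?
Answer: -80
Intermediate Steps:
t = 16
t*((-6 + F(j)*2) - 3) = 16*((-6 + 2*2) - 3) = 16*((-6 + 4) - 3) = 16*(-2 - 3) = 16*(-5) = -80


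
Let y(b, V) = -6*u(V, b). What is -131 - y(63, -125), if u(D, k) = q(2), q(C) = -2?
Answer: -143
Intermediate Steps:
u(D, k) = -2
y(b, V) = 12 (y(b, V) = -6*(-2) = 12)
-131 - y(63, -125) = -131 - 1*12 = -131 - 12 = -143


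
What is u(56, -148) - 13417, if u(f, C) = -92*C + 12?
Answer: 211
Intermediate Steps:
u(f, C) = 12 - 92*C
u(56, -148) - 13417 = (12 - 92*(-148)) - 13417 = (12 + 13616) - 13417 = 13628 - 13417 = 211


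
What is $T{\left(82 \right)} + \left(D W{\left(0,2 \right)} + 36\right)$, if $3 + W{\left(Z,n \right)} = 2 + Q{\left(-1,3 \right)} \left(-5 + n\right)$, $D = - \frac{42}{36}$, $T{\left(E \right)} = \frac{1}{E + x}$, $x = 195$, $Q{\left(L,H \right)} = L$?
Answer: $\frac{27980}{831} \approx 33.67$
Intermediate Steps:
$T{\left(E \right)} = \frac{1}{195 + E}$ ($T{\left(E \right)} = \frac{1}{E + 195} = \frac{1}{195 + E}$)
$D = - \frac{7}{6}$ ($D = \left(-42\right) \frac{1}{36} = - \frac{7}{6} \approx -1.1667$)
$W{\left(Z,n \right)} = 4 - n$ ($W{\left(Z,n \right)} = -3 - \left(-7 + n\right) = 4 - n$)
$T{\left(82 \right)} + \left(D W{\left(0,2 \right)} + 36\right) = \frac{1}{195 + 82} + \left(- \frac{7 \left(4 - 2\right)}{6} + 36\right) = \frac{1}{277} + \left(- \frac{7 \left(4 - 2\right)}{6} + 36\right) = \frac{1}{277} + \left(\left(- \frac{7}{6}\right) 2 + 36\right) = \frac{1}{277} + \left(- \frac{7}{3} + 36\right) = \frac{1}{277} + \frac{101}{3} = \frac{27980}{831}$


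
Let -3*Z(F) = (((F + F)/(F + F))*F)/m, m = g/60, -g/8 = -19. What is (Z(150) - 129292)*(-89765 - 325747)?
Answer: 1020880989576/19 ≈ 5.3731e+10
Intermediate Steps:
g = 152 (g = -8*(-19) = 152)
m = 38/15 (m = 152/60 = 152*(1/60) = 38/15 ≈ 2.5333)
Z(F) = -5*F/38 (Z(F) = -((F + F)/(F + F))*F/(3*38/15) = -((2*F)/((2*F)))*F*15/(3*38) = -((2*F)*(1/(2*F)))*F*15/(3*38) = -1*F*15/(3*38) = -F*15/(3*38) = -5*F/38)
(Z(150) - 129292)*(-89765 - 325747) = (-5/38*150 - 129292)*(-89765 - 325747) = (-375/19 - 129292)*(-415512) = -2456923/19*(-415512) = 1020880989576/19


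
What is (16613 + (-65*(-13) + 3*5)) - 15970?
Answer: 1503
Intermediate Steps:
(16613 + (-65*(-13) + 3*5)) - 15970 = (16613 + (845 + 15)) - 15970 = (16613 + 860) - 15970 = 17473 - 15970 = 1503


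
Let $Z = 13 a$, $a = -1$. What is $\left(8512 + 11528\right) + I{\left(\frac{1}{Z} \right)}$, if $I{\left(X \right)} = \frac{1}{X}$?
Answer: $20027$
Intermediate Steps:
$Z = -13$ ($Z = 13 \left(-1\right) = -13$)
$\left(8512 + 11528\right) + I{\left(\frac{1}{Z} \right)} = \left(8512 + 11528\right) + \frac{1}{\frac{1}{-13}} = 20040 + \frac{1}{- \frac{1}{13}} = 20040 - 13 = 20027$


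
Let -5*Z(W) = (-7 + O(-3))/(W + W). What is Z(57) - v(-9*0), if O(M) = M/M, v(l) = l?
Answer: 1/95 ≈ 0.010526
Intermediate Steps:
O(M) = 1
Z(W) = 3/(5*W) (Z(W) = -(-7 + 1)/(5*(W + W)) = -(-6)/(5*(2*W)) = -(-6)*1/(2*W)/5 = -(-3)/(5*W) = 3/(5*W))
Z(57) - v(-9*0) = (⅗)/57 - (-9)*0 = (⅗)*(1/57) - 1*0 = 1/95 + 0 = 1/95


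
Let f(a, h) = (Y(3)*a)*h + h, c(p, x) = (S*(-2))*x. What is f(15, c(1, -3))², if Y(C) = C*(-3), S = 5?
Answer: 16160400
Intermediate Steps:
Y(C) = -3*C
c(p, x) = -10*x (c(p, x) = (5*(-2))*x = -10*x)
f(a, h) = h - 9*a*h (f(a, h) = ((-3*3)*a)*h + h = (-9*a)*h + h = -9*a*h + h = h - 9*a*h)
f(15, c(1, -3))² = ((-10*(-3))*(1 - 9*15))² = (30*(1 - 135))² = (30*(-134))² = (-4020)² = 16160400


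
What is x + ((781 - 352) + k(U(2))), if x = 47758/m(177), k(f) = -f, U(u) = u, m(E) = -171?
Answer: 25259/171 ≈ 147.71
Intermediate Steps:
x = -47758/171 (x = 47758/(-171) = 47758*(-1/171) = -47758/171 ≈ -279.29)
x + ((781 - 352) + k(U(2))) = -47758/171 + ((781 - 352) - 1*2) = -47758/171 + (429 - 2) = -47758/171 + 427 = 25259/171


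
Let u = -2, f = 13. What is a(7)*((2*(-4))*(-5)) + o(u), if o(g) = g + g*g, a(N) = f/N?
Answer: 534/7 ≈ 76.286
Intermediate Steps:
a(N) = 13/N
o(g) = g + g²
a(7)*((2*(-4))*(-5)) + o(u) = (13/7)*((2*(-4))*(-5)) - 2*(1 - 2) = (13*(⅐))*(-8*(-5)) - 2*(-1) = (13/7)*40 + 2 = 520/7 + 2 = 534/7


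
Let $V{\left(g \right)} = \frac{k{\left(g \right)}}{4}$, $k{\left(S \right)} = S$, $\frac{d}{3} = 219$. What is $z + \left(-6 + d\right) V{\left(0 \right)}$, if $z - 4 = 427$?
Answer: $431$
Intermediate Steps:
$d = 657$ ($d = 3 \cdot 219 = 657$)
$z = 431$ ($z = 4 + 427 = 431$)
$V{\left(g \right)} = \frac{g}{4}$
$z + \left(-6 + d\right) V{\left(0 \right)} = 431 + \left(-6 + 657\right) \frac{1}{4} \cdot 0 = 431 + 651 \cdot 0 = 431 + 0 = 431$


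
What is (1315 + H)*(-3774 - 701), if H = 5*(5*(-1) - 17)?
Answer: -5392375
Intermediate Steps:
H = -110 (H = 5*(-5 - 17) = 5*(-22) = -110)
(1315 + H)*(-3774 - 701) = (1315 - 110)*(-3774 - 701) = 1205*(-4475) = -5392375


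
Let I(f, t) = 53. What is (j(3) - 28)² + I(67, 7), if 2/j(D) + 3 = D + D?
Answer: 7201/9 ≈ 800.11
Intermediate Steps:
j(D) = 2/(-3 + 2*D) (j(D) = 2/(-3 + (D + D)) = 2/(-3 + 2*D))
(j(3) - 28)² + I(67, 7) = (2/(-3 + 2*3) - 28)² + 53 = (2/(-3 + 6) - 28)² + 53 = (2/3 - 28)² + 53 = (2*(⅓) - 28)² + 53 = (⅔ - 28)² + 53 = (-82/3)² + 53 = 6724/9 + 53 = 7201/9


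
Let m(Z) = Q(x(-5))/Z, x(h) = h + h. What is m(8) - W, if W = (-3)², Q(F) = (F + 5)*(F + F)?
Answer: 7/2 ≈ 3.5000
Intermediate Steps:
x(h) = 2*h
Q(F) = 2*F*(5 + F) (Q(F) = (5 + F)*(2*F) = 2*F*(5 + F))
m(Z) = 100/Z (m(Z) = (2*(2*(-5))*(5 + 2*(-5)))/Z = (2*(-10)*(5 - 10))/Z = (2*(-10)*(-5))/Z = 100/Z)
W = 9
m(8) - W = 100/8 - 1*9 = 100*(⅛) - 9 = 25/2 - 9 = 7/2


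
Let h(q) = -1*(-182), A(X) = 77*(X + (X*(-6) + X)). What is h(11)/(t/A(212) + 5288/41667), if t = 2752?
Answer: 15473915457/7206802 ≈ 2147.1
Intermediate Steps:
A(X) = -308*X (A(X) = 77*(X + (-6*X + X)) = 77*(X - 5*X) = 77*(-4*X) = -308*X)
h(q) = 182
h(11)/(t/A(212) + 5288/41667) = 182/(2752/((-308*212)) + 5288/41667) = 182/(2752/(-65296) + 5288*(1/41667)) = 182/(2752*(-1/65296) + 5288/41667) = 182/(-172/4081 + 5288/41667) = 182/(14413604/170043027) = 182*(170043027/14413604) = 15473915457/7206802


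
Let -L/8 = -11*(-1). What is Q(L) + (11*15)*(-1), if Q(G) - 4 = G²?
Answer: 7583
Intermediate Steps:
L = -88 (L = -(-88)*(-1) = -8*11 = -88)
Q(G) = 4 + G²
Q(L) + (11*15)*(-1) = (4 + (-88)²) + (11*15)*(-1) = (4 + 7744) + 165*(-1) = 7748 - 165 = 7583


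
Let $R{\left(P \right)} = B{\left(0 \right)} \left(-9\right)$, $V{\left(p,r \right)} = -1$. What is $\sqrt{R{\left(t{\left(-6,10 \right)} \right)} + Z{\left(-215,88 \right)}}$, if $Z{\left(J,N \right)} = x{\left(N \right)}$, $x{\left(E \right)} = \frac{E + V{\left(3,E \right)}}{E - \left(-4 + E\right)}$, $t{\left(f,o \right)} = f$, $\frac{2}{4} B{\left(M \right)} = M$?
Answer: $\frac{\sqrt{87}}{2} \approx 4.6637$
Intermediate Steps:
$B{\left(M \right)} = 2 M$
$x{\left(E \right)} = - \frac{1}{4} + \frac{E}{4}$ ($x{\left(E \right)} = \frac{E - 1}{E - \left(-4 + E\right)} = \frac{-1 + E}{4} = \left(-1 + E\right) \frac{1}{4} = - \frac{1}{4} + \frac{E}{4}$)
$Z{\left(J,N \right)} = - \frac{1}{4} + \frac{N}{4}$
$R{\left(P \right)} = 0$ ($R{\left(P \right)} = 2 \cdot 0 \left(-9\right) = 0 \left(-9\right) = 0$)
$\sqrt{R{\left(t{\left(-6,10 \right)} \right)} + Z{\left(-215,88 \right)}} = \sqrt{0 + \left(- \frac{1}{4} + \frac{1}{4} \cdot 88\right)} = \sqrt{0 + \left(- \frac{1}{4} + 22\right)} = \sqrt{0 + \frac{87}{4}} = \sqrt{\frac{87}{4}} = \frac{\sqrt{87}}{2}$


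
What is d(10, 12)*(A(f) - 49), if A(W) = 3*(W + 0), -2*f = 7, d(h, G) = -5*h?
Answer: 2975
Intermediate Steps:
f = -7/2 (f = -½*7 = -7/2 ≈ -3.5000)
A(W) = 3*W
d(10, 12)*(A(f) - 49) = (-5*10)*(3*(-7/2) - 49) = -50*(-21/2 - 49) = -50*(-119/2) = 2975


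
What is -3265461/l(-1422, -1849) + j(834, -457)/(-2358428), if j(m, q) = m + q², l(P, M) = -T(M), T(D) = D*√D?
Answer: -209683/2358428 + 3265461*I/79507 ≈ -0.088908 + 41.071*I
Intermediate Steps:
T(D) = D^(3/2)
l(P, M) = -M^(3/2)
-3265461/l(-1422, -1849) + j(834, -457)/(-2358428) = -3265461*(-I/79507) + (834 + (-457)²)/(-2358428) = -3265461*(-I/79507) + (834 + 208849)*(-1/2358428) = -3265461*(-I/79507) + 209683*(-1/2358428) = -(-3265461)*I/79507 - 209683/2358428 = 3265461*I/79507 - 209683/2358428 = -209683/2358428 + 3265461*I/79507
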